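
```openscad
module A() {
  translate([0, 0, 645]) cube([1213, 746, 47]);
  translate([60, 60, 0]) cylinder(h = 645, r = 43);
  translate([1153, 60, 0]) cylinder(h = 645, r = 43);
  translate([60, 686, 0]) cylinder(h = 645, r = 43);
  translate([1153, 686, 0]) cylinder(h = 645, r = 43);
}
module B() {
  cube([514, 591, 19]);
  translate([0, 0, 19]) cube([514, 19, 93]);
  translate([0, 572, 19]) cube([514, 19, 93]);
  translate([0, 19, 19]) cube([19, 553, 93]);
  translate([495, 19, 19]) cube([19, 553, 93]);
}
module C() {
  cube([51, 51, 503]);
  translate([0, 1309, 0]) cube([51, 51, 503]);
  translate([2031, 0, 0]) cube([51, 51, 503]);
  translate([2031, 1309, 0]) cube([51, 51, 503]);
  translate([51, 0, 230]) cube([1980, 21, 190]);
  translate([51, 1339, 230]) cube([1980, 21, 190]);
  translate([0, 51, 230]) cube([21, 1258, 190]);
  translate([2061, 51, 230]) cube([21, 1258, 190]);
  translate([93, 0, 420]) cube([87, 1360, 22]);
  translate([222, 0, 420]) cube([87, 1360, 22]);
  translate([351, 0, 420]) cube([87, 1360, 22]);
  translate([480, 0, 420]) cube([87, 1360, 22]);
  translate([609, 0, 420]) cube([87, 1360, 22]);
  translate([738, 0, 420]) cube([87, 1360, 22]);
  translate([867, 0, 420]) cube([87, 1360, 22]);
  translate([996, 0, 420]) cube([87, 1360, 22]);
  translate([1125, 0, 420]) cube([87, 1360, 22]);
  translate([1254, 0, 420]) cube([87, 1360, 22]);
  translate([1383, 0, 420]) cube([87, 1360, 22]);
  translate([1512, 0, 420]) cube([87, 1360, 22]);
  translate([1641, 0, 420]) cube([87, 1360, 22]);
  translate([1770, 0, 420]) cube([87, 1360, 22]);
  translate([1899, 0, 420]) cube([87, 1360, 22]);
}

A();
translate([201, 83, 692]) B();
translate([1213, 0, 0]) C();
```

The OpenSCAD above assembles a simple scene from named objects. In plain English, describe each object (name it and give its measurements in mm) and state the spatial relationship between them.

A is a rectangular dining table. The top is 1213×746×47 mm with its upper surface at z = 692 mm. It stands on four round legs of 86 mm diameter, each leg's bounding box inset 17 mm from the nearest pair of top edges, running from the floor to the underside of the top.

B is an open storage box with external size 514×591×112 mm and wall thickness 19 mm (the base is also 19 mm thick). The base covers the whole footprint; the four walls stand on the base, with the y-facing walls full-width and the x-facing walls fitting between their inner faces.

C is a bed frame 2082 mm long (x) by 1360 mm wide (y). Four 51×51 mm corner posts, 503 mm tall, at the corners of the footprint. Four rails of 21 mm thickness and 190 mm height run between adjacent posts with their undersides at z = 230 mm, their outer faces flush with the outside of the frame (the two x-running rails run between the posts' inner faces; the two y-running rails run between the posts' inner faces). 15 slats, each 87 mm wide (x) and 22 mm thick, lie across the top of the two x-running rails, running the full 1360 mm width of the frame in y; the slats are evenly spaced along x between the inner faces of the end posts with equal gaps (rounded down to the nearest mm) at the −x end and between each pair — any rounding remainder accumulates at the +x end.

The open box is on top of the table. The bed frame is against the table's +x side, with their −y faces flush.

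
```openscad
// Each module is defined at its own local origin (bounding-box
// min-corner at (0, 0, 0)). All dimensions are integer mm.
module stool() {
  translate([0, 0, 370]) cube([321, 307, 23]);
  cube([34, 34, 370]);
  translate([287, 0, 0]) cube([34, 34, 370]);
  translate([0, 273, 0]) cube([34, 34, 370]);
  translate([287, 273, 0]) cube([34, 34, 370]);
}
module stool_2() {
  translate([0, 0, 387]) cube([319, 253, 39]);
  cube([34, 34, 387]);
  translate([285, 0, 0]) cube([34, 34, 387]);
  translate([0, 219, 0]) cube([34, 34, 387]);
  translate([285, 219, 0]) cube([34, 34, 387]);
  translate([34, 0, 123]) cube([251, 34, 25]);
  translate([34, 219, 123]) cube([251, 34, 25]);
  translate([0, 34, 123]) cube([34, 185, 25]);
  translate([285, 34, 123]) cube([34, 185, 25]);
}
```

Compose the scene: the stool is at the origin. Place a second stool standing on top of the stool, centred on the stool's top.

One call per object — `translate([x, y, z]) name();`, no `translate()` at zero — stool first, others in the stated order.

stool();
translate([1, 27, 393]) stool_2();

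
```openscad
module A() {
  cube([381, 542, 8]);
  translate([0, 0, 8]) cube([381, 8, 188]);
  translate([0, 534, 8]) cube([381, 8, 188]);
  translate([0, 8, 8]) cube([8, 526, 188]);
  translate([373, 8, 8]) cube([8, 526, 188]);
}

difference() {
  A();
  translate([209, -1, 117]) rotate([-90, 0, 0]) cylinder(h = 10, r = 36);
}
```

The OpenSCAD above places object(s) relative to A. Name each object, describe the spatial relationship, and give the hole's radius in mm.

A is an open box. The open box has a circular hole through its front wall. The hole's radius is 36 mm.

The subtracted cylinder has r = 36 mm.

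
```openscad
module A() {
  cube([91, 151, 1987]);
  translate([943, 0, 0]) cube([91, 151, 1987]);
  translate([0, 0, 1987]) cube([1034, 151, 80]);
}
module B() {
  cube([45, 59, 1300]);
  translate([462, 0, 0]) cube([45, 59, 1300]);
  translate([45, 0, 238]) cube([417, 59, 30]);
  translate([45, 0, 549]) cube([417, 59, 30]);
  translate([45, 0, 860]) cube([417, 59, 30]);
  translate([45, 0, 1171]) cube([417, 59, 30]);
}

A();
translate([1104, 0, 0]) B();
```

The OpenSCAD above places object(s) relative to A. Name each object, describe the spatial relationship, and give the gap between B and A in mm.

A is a door frame. B is a ladder. The ladder is on the floor beside the door frame on its +x side. The gap between the ladder and the door frame is 70 mm.

The ladder's nearest face is 70 mm from the door frame's +x face.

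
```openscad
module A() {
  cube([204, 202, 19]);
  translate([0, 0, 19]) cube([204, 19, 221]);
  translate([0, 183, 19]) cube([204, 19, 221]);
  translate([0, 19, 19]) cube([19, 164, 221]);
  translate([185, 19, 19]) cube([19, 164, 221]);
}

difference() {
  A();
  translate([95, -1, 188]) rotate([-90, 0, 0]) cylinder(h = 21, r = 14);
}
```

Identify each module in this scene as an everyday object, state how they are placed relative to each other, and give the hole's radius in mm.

A is an open box. The open box has a circular hole through its front wall. The hole's radius is 14 mm.

The subtracted cylinder has r = 14 mm.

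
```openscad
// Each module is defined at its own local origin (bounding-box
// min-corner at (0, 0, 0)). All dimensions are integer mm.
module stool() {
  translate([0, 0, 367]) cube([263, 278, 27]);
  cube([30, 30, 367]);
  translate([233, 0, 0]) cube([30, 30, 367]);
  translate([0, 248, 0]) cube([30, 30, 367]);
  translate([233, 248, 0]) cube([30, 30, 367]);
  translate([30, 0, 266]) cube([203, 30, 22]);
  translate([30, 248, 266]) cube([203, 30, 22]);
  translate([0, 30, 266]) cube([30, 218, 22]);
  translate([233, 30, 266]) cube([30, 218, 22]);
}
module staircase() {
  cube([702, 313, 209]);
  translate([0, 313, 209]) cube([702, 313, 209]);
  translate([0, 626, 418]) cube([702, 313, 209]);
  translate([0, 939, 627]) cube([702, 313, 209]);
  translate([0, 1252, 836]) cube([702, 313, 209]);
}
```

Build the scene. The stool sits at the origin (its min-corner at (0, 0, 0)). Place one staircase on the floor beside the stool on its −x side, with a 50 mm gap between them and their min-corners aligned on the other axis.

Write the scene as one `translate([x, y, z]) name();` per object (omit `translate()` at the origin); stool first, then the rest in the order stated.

stool();
translate([-752, 0, 0]) staircase();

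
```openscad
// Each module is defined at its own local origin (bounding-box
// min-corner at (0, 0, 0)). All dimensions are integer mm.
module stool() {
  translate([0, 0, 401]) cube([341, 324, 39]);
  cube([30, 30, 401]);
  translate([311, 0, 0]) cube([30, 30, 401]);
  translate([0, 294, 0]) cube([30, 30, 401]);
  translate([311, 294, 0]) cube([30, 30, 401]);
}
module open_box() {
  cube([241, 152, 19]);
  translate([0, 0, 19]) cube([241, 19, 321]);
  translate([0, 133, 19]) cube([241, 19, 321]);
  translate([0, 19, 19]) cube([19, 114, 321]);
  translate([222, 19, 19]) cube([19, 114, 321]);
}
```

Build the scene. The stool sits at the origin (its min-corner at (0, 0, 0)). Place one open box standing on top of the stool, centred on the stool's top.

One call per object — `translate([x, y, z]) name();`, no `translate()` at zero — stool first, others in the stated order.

stool();
translate([50, 86, 440]) open_box();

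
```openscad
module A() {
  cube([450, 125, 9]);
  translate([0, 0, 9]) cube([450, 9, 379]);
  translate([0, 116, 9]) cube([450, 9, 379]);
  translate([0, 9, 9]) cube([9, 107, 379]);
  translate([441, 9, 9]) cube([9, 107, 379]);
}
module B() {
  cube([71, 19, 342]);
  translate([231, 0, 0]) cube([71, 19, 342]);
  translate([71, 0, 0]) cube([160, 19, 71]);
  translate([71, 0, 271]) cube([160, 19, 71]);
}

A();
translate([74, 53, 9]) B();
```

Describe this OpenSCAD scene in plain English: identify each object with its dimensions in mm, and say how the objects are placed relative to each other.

A is an open storage box with external size 450×125×388 mm and wall thickness 9 mm (the base is also 9 mm thick). The base covers the whole footprint; the four walls stand on the base, with the y-facing walls full-width and the x-facing walls fitting between their inner faces.

B is a picture frame with a 160×200 mm rectangular opening (x by z) and a uniform 71 mm border on every side. Frame depth is 19 mm along y. It is built from two vertical stiles running the full outside height and two horizontal rails spanning the gap between the stiles.

The picture frame sits inside the open box, centred.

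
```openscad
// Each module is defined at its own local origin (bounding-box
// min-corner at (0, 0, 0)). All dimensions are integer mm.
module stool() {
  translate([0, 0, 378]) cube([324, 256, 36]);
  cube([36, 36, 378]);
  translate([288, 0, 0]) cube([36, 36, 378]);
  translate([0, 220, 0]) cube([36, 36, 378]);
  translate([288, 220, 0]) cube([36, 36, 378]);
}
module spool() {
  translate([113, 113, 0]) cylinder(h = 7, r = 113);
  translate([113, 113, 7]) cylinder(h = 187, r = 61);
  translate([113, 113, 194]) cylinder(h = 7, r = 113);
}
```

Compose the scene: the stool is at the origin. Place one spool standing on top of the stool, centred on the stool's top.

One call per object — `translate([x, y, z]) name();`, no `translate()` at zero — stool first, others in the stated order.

stool();
translate([49, 15, 414]) spool();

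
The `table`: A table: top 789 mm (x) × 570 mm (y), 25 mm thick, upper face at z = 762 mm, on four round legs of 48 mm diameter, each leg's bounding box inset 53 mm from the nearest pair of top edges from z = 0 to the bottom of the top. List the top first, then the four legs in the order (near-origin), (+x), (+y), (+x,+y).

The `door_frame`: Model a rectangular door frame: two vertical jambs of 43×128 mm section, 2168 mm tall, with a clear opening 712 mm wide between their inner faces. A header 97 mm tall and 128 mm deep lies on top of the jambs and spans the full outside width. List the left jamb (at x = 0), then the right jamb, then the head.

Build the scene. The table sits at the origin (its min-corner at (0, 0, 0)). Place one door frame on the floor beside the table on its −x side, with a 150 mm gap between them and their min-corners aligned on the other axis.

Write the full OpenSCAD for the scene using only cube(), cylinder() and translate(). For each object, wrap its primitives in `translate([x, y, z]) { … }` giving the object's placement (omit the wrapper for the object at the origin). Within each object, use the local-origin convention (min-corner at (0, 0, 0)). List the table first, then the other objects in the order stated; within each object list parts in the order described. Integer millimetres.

translate([0, 0, 737]) cube([789, 570, 25]);
translate([77, 77, 0]) cylinder(h = 737, r = 24);
translate([712, 77, 0]) cylinder(h = 737, r = 24);
translate([77, 493, 0]) cylinder(h = 737, r = 24);
translate([712, 493, 0]) cylinder(h = 737, r = 24);
translate([-948, 0, 0]) {
  cube([43, 128, 2168]);
  translate([755, 0, 0]) cube([43, 128, 2168]);
  translate([0, 0, 2168]) cube([798, 128, 97]);
}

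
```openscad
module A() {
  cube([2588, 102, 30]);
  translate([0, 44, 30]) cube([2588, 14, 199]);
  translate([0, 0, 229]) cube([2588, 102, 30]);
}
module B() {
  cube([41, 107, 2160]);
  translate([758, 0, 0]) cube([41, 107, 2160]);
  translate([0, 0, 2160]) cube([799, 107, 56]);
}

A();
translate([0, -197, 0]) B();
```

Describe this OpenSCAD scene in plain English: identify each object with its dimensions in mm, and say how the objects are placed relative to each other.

A is an I-beam lying along x, 2588 mm long. Overall section height 259 mm. Two flanges 102 mm wide (y) and 30 mm thick, one on the floor and one at the top; a web 14 mm thick runs between them, centred on the flange width.

B is a door frame. The clear opening is 717 mm wide and 2160 mm high. Two 41 mm wide jambs, 107 mm deep, stand either side of the opening from the floor to the top of the opening. A 56 mm thick head sits across the top of both jambs, spanning the full outside width of the frame.

The door frame is on the floor beside the I-beam on its −y side.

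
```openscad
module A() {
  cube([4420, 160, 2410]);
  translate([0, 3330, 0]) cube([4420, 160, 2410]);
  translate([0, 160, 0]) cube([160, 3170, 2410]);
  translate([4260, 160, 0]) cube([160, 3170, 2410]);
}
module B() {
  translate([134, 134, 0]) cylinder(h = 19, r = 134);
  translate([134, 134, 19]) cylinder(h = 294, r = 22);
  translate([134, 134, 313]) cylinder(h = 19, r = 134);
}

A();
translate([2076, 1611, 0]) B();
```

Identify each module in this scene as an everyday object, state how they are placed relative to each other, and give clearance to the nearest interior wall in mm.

Clearances: x = 1916, y = 1451; minimum 1451 mm.

A is a house frame. B is a spool. The spool sits inside the house frame, centred. The clearance to the nearest interior wall is 1451 mm.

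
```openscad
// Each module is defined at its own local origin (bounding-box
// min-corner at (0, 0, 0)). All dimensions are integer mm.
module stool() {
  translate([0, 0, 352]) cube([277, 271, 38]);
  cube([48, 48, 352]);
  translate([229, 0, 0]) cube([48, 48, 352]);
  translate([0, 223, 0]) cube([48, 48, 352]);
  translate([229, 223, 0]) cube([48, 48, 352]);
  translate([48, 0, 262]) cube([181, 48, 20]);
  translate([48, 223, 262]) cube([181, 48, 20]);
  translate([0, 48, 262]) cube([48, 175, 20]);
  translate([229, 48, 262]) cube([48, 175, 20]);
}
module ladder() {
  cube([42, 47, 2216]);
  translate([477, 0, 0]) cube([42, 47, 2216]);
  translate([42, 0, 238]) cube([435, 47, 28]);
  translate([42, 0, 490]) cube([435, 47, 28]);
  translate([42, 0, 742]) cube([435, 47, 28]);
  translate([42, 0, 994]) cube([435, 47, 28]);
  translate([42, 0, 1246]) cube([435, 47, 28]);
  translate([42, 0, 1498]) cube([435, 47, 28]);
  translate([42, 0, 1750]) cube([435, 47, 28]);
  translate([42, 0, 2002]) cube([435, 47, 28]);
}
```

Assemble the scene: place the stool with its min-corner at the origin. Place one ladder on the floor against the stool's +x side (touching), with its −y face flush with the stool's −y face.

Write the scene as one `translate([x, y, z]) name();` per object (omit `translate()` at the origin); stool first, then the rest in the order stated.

stool();
translate([277, 0, 0]) ladder();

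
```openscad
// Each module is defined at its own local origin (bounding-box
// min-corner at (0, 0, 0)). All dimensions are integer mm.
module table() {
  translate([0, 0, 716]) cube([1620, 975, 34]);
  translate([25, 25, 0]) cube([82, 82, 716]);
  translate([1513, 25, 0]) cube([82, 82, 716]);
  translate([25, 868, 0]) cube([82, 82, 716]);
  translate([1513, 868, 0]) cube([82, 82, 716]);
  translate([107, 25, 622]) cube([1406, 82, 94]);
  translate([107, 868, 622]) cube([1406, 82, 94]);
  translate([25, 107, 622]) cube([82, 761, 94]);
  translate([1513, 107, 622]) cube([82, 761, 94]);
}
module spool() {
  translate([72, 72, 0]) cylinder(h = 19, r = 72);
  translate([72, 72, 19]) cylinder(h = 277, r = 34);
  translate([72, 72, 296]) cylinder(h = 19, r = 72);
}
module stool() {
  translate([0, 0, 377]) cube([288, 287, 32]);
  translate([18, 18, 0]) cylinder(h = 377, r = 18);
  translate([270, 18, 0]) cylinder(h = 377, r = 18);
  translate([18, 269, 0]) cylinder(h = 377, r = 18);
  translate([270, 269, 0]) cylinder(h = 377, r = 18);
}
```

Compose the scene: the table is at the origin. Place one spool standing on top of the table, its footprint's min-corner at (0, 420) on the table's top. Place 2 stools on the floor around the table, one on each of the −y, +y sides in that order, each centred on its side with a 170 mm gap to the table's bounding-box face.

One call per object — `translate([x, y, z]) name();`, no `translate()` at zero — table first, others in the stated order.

table();
translate([0, 420, 750]) spool();
translate([666, -457, 0]) stool();
translate([666, 1145, 0]) stool();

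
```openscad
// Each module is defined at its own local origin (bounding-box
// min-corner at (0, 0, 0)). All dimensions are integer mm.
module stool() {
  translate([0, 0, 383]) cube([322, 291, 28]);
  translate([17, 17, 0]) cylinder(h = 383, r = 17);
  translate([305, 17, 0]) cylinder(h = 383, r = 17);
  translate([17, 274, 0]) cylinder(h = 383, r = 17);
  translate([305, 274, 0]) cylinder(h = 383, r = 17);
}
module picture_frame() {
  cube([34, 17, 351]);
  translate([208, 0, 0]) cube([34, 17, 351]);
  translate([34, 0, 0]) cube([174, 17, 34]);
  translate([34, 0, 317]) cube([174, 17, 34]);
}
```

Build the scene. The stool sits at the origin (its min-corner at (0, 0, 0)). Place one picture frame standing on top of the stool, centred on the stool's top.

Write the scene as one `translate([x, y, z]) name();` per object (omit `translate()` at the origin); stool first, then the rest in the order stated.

stool();
translate([40, 137, 411]) picture_frame();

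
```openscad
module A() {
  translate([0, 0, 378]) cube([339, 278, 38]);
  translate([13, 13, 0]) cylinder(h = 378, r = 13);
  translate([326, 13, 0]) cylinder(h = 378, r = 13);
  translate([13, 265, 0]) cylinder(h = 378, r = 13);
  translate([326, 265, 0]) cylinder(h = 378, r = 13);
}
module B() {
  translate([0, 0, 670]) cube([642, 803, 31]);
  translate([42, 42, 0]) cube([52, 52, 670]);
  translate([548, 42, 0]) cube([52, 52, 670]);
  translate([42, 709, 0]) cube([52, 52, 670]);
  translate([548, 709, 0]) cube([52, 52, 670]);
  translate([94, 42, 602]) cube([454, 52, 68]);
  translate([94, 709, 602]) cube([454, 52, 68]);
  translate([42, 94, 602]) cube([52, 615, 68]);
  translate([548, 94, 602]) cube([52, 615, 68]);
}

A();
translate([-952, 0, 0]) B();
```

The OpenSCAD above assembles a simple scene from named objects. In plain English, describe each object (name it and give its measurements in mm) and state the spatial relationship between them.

A is a four-legged stool. The seat is 339×278 mm, 38 mm thick, top at z = 416 mm. It stands on four round legs, each 26 mm in diameter, from z = 0 to the seat underside, each leg's axis is inset half a diameter from the nearest pair of seat edges (so the leg's bounding box is flush with the corner).

B is a table with a 642×803 mm rectangular top, 31 mm thick, top surface at z = 701 mm, supported by four 52×52 mm square legs, each inset 42 mm from the nearest pair of top edges, running from the floor. Four apron rails, 52 mm thick and 68 mm tall, run between adjacent legs with their top edges flush with the underside of the top and their outer faces flush with the legs' outer faces.

The table is on the floor beside the stool on its −x side.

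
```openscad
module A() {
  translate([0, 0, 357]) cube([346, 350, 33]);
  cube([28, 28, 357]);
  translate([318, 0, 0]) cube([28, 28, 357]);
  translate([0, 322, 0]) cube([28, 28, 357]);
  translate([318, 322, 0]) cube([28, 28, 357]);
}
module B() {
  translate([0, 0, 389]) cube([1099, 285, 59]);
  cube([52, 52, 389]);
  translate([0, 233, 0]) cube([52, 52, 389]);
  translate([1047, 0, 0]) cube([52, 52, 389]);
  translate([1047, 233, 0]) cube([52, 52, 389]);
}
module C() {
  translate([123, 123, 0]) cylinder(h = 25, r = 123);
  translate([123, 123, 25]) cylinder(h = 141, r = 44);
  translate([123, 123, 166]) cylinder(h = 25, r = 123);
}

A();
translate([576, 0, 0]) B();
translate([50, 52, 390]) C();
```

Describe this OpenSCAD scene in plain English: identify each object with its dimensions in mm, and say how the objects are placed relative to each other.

A is a simple wooden stool: a rectangular seat 346 mm (x) by 350 mm (y), 33 mm thick, top face at z = 390 mm, on four square legs, each 28×28 mm in cross-section. The legs rest on z = 0, each flush with a corner of the seat.

B is a bench: a 1099×285 mm seat slab, 59 mm thick, top at z = 448 mm, on four 52×52 mm square legs flush with the seat corners and standing on z = 0.

C is a spool: two coaxial disc flanges of radius 123 mm and thickness 25 mm, joined by a core cylinder of radius 44 mm and height 141 mm. The lower flange rests on z = 0 and the three cylinders share a vertical axis.

The bench is on the floor beside the stool on its +x side. The spool is on top of the stool, centred.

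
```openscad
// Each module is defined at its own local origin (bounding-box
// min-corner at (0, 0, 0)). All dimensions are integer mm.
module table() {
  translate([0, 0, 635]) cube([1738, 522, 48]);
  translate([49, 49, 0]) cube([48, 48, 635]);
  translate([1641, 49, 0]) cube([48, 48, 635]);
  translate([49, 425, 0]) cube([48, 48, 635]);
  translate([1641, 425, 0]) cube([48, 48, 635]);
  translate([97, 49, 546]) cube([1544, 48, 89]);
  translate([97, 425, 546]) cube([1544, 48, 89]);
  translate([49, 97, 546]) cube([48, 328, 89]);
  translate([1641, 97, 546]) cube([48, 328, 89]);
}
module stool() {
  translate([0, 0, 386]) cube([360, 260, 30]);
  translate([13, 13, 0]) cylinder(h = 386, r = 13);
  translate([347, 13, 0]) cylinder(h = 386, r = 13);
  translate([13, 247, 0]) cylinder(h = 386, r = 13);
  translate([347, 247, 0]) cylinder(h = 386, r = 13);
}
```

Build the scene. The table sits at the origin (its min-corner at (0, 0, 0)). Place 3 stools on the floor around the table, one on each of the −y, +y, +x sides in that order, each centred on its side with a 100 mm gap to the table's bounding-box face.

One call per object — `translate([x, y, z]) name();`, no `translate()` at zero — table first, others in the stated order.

table();
translate([689, -360, 0]) stool();
translate([689, 622, 0]) stool();
translate([1838, 131, 0]) stool();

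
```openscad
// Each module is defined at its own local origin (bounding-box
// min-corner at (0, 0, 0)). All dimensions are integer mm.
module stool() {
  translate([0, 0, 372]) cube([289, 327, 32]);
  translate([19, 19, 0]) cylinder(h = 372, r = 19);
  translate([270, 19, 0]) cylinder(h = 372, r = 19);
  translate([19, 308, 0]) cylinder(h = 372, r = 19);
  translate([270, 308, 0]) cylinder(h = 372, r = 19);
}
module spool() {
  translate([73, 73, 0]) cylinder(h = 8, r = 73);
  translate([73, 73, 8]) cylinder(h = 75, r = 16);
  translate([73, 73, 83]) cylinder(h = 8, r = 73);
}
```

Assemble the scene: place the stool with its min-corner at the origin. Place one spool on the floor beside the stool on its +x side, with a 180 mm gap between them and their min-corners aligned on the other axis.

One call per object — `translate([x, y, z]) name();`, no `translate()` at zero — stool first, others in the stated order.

stool();
translate([469, 0, 0]) spool();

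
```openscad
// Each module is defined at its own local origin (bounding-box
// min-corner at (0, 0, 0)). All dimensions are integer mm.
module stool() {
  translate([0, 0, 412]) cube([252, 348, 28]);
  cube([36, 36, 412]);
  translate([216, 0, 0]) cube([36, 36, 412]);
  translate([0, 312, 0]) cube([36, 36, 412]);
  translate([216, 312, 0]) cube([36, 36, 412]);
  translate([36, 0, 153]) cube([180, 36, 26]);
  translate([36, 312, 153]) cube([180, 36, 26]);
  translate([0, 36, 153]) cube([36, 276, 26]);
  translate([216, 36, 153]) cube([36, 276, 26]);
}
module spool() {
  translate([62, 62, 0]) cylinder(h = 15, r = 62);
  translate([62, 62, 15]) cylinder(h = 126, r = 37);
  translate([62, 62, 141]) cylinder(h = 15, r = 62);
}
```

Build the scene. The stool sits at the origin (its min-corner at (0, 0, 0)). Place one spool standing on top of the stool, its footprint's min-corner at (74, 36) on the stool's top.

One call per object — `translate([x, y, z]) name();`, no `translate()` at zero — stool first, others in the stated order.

stool();
translate([74, 36, 440]) spool();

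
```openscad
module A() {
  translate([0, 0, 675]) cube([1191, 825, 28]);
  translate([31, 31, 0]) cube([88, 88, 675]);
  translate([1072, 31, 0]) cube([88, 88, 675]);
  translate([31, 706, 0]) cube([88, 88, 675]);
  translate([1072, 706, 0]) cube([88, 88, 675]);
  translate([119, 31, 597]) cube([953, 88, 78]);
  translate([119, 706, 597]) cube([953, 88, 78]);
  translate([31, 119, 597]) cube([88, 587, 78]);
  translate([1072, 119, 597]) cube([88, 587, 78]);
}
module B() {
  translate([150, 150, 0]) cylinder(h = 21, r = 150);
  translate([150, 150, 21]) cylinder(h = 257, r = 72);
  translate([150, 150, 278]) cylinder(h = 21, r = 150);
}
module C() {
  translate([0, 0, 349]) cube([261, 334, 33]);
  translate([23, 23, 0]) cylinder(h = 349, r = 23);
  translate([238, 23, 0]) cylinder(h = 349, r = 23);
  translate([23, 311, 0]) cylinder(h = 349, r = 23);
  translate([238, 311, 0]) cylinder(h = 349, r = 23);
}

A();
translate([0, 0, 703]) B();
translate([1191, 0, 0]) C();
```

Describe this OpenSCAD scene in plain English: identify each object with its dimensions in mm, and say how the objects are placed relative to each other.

A is a table with a 1191×825 mm rectangular top, 28 mm thick, top surface at z = 703 mm, supported by four 88×88 mm square legs, each inset 31 mm from the nearest pair of top edges, running from the floor. Four apron rails, 88 mm thick and 78 mm tall, run between adjacent legs with their top edges flush with the underside of the top and their outer faces flush with the legs' outer faces.

B is a spool: two coaxial disc flanges of radius 150 mm and thickness 21 mm, joined by a core cylinder of radius 72 mm and height 257 mm. The lower flange rests on z = 0 and the three cylinders share a vertical axis.

C is a four-legged stool. The seat is 261×334 mm, 33 mm thick, top at z = 382 mm. It stands on four round legs, each 46 mm in diameter, from z = 0 to the seat underside, each leg's axis is inset half a diameter from the nearest pair of seat edges (so the leg's bounding box is flush with the corner).

The spool is on top of the table. The stool is against the table's +x side, with their −y faces flush.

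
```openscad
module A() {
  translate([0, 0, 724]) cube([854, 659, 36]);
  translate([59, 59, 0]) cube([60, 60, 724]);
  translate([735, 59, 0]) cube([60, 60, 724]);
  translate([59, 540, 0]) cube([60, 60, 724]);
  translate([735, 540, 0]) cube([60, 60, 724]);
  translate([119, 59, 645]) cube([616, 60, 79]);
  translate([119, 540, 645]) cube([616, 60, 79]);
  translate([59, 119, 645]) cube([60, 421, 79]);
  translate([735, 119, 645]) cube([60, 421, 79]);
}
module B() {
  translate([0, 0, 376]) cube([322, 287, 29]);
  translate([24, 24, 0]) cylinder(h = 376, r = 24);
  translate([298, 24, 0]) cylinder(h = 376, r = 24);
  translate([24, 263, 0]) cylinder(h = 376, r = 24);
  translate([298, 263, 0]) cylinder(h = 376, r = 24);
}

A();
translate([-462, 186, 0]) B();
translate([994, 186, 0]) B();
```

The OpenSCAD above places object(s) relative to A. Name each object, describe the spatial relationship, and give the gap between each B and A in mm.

Each stool's nearest face is 140 mm from the table's bounding box.

A is a table. B is a stool. Two stools sit around the table at the −x, +x sides. The gap between each stool and the table is 140 mm.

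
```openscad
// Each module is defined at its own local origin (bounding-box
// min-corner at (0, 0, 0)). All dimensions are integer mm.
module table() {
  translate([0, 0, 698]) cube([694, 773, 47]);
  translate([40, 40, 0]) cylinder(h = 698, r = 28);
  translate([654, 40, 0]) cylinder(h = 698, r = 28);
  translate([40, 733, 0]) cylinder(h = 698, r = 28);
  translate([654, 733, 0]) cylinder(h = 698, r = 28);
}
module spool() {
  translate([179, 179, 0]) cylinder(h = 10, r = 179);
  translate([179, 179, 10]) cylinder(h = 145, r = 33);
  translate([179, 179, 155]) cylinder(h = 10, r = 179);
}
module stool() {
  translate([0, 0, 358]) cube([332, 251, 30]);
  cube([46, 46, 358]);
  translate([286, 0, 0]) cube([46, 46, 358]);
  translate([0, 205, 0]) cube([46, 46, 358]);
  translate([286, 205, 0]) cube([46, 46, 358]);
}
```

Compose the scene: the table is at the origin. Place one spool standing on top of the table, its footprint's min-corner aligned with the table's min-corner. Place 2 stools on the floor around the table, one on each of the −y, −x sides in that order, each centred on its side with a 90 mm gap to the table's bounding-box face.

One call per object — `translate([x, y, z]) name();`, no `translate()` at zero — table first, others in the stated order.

table();
translate([0, 0, 745]) spool();
translate([181, -341, 0]) stool();
translate([-422, 261, 0]) stool();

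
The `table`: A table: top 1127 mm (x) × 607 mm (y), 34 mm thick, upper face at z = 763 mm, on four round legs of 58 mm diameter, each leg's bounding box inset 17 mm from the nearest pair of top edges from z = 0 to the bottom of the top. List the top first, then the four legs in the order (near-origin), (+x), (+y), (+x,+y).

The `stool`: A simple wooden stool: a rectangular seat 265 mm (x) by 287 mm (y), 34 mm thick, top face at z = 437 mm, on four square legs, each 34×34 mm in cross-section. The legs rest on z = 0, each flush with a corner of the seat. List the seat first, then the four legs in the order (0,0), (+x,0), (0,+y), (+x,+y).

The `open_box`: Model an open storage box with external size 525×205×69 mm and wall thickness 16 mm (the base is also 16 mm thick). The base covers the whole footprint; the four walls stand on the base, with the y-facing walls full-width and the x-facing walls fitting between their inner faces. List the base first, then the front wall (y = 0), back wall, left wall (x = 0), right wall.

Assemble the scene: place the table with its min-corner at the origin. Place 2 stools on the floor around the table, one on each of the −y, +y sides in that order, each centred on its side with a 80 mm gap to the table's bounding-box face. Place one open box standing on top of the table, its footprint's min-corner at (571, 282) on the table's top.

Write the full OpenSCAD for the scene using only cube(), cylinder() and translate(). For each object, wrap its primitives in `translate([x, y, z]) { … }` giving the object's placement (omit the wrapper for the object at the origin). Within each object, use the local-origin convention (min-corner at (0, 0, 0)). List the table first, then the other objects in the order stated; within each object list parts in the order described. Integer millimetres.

translate([0, 0, 729]) cube([1127, 607, 34]);
translate([46, 46, 0]) cylinder(h = 729, r = 29);
translate([1081, 46, 0]) cylinder(h = 729, r = 29);
translate([46, 561, 0]) cylinder(h = 729, r = 29);
translate([1081, 561, 0]) cylinder(h = 729, r = 29);
translate([431, -367, 0]) {
  translate([0, 0, 403]) cube([265, 287, 34]);
  cube([34, 34, 403]);
  translate([231, 0, 0]) cube([34, 34, 403]);
  translate([0, 253, 0]) cube([34, 34, 403]);
  translate([231, 253, 0]) cube([34, 34, 403]);
}
translate([431, 687, 0]) {
  translate([0, 0, 403]) cube([265, 287, 34]);
  cube([34, 34, 403]);
  translate([231, 0, 0]) cube([34, 34, 403]);
  translate([0, 253, 0]) cube([34, 34, 403]);
  translate([231, 253, 0]) cube([34, 34, 403]);
}
translate([571, 282, 763]) {
  cube([525, 205, 16]);
  translate([0, 0, 16]) cube([525, 16, 53]);
  translate([0, 189, 16]) cube([525, 16, 53]);
  translate([0, 16, 16]) cube([16, 173, 53]);
  translate([509, 16, 16]) cube([16, 173, 53]);
}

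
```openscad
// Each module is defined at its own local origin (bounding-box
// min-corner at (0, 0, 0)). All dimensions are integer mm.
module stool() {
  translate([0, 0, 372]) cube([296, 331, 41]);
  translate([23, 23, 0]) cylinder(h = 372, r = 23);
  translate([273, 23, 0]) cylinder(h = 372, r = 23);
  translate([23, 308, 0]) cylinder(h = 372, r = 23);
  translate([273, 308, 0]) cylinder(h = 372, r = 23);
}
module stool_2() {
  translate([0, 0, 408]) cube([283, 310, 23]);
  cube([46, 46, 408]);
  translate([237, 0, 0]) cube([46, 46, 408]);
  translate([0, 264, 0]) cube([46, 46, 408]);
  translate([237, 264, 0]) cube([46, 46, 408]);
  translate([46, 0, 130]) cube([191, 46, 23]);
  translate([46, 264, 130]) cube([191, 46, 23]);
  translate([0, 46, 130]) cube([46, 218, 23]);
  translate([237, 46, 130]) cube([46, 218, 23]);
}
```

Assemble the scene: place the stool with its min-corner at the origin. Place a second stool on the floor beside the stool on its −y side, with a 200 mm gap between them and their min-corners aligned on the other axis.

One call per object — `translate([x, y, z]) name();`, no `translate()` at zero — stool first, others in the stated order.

stool();
translate([0, -510, 0]) stool_2();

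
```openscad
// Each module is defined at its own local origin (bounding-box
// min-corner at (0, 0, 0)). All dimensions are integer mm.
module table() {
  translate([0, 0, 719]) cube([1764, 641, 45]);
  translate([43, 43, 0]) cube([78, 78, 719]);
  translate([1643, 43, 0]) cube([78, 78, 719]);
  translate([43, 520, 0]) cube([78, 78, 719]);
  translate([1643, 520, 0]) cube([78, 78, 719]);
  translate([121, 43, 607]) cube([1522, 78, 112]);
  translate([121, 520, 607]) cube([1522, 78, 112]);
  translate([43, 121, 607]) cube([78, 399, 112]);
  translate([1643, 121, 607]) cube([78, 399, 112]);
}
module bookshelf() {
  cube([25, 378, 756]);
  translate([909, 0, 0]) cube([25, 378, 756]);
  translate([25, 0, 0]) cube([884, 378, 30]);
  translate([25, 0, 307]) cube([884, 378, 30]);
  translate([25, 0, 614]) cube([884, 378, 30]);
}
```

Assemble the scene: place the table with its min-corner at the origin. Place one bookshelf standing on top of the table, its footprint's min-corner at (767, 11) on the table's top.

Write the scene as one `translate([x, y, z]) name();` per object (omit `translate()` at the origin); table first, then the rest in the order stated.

table();
translate([767, 11, 764]) bookshelf();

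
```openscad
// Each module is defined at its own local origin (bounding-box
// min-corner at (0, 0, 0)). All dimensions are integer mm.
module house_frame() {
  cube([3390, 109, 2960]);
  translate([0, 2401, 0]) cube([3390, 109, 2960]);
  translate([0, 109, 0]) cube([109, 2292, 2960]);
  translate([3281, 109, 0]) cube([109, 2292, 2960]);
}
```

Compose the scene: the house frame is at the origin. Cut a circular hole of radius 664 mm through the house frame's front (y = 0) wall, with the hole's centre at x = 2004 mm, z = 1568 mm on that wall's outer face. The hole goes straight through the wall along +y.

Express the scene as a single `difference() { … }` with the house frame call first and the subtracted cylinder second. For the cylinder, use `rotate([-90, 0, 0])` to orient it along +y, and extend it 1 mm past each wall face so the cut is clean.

difference() {
  house_frame();
  translate([2004, -1, 1568]) rotate([-90, 0, 0]) cylinder(h = 111, r = 664);
}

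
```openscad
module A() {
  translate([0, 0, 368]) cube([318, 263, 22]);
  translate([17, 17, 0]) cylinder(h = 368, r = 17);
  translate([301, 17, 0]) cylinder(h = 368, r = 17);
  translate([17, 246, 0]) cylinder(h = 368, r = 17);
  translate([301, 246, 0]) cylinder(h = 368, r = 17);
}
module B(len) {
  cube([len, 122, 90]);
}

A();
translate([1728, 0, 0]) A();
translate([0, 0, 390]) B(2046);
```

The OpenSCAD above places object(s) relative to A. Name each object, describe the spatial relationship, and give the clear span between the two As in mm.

Second stool starts at x = 1728; first ends at x = 318; clear span = 1728 − 318 = 1410 mm.

A is a stool. B is a beam. A beam spans the tops of two stools. The clear span between the two stools is 1410 mm.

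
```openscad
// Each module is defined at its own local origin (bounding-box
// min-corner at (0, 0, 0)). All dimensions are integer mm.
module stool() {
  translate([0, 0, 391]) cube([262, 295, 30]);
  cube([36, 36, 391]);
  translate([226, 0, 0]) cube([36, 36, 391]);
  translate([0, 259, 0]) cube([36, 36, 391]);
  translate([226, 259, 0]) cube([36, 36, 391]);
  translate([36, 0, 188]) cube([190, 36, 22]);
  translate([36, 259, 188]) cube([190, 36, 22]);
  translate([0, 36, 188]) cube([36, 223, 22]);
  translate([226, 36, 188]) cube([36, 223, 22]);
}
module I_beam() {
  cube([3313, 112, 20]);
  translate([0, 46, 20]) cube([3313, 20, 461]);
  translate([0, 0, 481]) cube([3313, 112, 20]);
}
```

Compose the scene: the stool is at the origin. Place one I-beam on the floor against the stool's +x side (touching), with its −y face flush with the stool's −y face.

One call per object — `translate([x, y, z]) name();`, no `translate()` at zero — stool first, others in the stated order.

stool();
translate([262, 0, 0]) I_beam();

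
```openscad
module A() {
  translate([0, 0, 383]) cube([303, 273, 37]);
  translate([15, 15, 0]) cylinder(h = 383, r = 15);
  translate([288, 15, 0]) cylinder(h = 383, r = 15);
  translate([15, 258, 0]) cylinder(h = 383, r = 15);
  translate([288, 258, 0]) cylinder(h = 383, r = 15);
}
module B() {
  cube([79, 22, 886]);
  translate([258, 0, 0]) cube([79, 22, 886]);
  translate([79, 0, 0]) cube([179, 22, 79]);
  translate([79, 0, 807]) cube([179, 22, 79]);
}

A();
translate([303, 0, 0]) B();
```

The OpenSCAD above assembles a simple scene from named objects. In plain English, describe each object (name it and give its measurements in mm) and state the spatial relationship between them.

A is a four-legged stool. The seat is 303×273 mm, 37 mm thick, top at z = 420 mm. It stands on four round legs, each 30 mm in diameter, from z = 0 to the seat underside, each leg's axis is inset half a diameter from the nearest pair of seat edges (so the leg's bounding box is flush with the corner).

B is a rectangular picture frame lying in the x–z plane (depth along y). The opening is 179 mm wide (x) by 728 mm tall (z), surrounded by a border 79 mm wide on all four sides. The frame is 22 mm deep and is made of two full-height vertical stiles with two horizontal rails fitted between them.

The picture frame is against the stool's +x side, with their −y faces flush.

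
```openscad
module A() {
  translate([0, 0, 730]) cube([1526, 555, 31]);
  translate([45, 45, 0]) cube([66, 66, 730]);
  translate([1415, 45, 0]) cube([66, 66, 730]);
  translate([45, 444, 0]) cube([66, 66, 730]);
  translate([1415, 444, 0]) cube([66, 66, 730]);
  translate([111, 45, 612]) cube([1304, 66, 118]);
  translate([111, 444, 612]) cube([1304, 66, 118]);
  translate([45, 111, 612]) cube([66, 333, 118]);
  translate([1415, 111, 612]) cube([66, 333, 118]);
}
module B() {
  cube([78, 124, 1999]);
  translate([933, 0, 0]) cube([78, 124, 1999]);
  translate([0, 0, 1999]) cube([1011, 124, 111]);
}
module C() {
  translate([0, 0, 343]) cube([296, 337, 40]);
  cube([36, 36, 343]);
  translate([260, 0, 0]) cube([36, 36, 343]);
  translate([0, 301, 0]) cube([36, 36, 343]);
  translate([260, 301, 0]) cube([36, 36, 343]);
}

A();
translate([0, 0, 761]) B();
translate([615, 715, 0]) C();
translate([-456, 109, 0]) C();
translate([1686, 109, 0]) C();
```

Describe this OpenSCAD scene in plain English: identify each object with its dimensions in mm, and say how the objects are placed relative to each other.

A is a table: top 1526 mm (x) × 555 mm (y), 31 mm thick, upper face at z = 761 mm, on four 66×66 mm square legs, each inset 45 mm from the nearest pair of top edges, running from z = 0 to the bottom of the top. Four apron rails, 66 mm thick and 118 mm tall, run between adjacent legs with their top edges flush with the underside of the top and their outer faces flush with the legs' outer faces.

B is a door frame. The clear opening is 855 mm wide and 1999 mm high. Two 78 mm wide jambs, 124 mm deep, stand either side of the opening from the floor to the top of the opening. A 111 mm thick head sits across the top of both jambs, spanning the full outside width of the frame.

C is a four-legged stool. The seat is a 296×337×40 mm slab whose top surface is at z = 383 mm; four square legs, each 36×36 mm in cross-section, run from the floor (z = 0) to the underside of the seat, each flush with a corner of the seat.

The door frame is on top of the table. Three stools sit around the table at the +y, −x, +x sides.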